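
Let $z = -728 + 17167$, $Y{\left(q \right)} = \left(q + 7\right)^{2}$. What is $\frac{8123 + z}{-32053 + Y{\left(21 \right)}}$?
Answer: $- \frac{24562}{31269} \approx -0.78551$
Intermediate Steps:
$Y{\left(q \right)} = \left(7 + q\right)^{2}$
$z = 16439$
$\frac{8123 + z}{-32053 + Y{\left(21 \right)}} = \frac{8123 + 16439}{-32053 + \left(7 + 21\right)^{2}} = \frac{24562}{-32053 + 28^{2}} = \frac{24562}{-32053 + 784} = \frac{24562}{-31269} = 24562 \left(- \frac{1}{31269}\right) = - \frac{24562}{31269}$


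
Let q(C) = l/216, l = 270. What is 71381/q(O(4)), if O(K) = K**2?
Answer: 285524/5 ≈ 57105.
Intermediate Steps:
q(C) = 5/4 (q(C) = 270/216 = 270*(1/216) = 5/4)
71381/q(O(4)) = 71381/(5/4) = 71381*(4/5) = 285524/5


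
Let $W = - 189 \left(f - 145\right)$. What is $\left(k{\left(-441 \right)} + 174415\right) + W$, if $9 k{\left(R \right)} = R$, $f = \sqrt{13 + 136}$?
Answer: $201771 - 189 \sqrt{149} \approx 1.9946 \cdot 10^{5}$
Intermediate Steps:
$f = \sqrt{149} \approx 12.207$
$k{\left(R \right)} = \frac{R}{9}$
$W = 27405 - 189 \sqrt{149}$ ($W = - 189 \left(\sqrt{149} - 145\right) = - 189 \left(-145 + \sqrt{149}\right) = 27405 - 189 \sqrt{149} \approx 25098.0$)
$\left(k{\left(-441 \right)} + 174415\right) + W = \left(\frac{1}{9} \left(-441\right) + 174415\right) + \left(27405 - 189 \sqrt{149}\right) = \left(-49 + 174415\right) + \left(27405 - 189 \sqrt{149}\right) = 174366 + \left(27405 - 189 \sqrt{149}\right) = 201771 - 189 \sqrt{149}$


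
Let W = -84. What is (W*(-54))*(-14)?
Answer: -63504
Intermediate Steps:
(W*(-54))*(-14) = -84*(-54)*(-14) = 4536*(-14) = -63504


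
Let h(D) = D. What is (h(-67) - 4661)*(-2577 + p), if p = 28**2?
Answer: 8477304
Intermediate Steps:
p = 784
(h(-67) - 4661)*(-2577 + p) = (-67 - 4661)*(-2577 + 784) = -4728*(-1793) = 8477304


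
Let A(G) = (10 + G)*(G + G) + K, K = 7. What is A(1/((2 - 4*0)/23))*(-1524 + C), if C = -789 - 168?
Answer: -2488443/2 ≈ -1.2442e+6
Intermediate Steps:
C = -957
A(G) = 7 + 2*G*(10 + G) (A(G) = (10 + G)*(G + G) + 7 = (10 + G)*(2*G) + 7 = 2*G*(10 + G) + 7 = 7 + 2*G*(10 + G))
A(1/((2 - 4*0)/23))*(-1524 + C) = (7 + 2*(1/((2 - 4*0)/23))² + 20/(((2 - 4*0)/23)))*(-1524 - 957) = (7 + 2*(1/((2 + 0)*(1/23)))² + 20/(((2 + 0)*(1/23))))*(-2481) = (7 + 2*(1/(2*(1/23)))² + 20/((2*(1/23))))*(-2481) = (7 + 2*(1/(2/23))² + 20/(2/23))*(-2481) = (7 + 2*(23/2)² + 20*(23/2))*(-2481) = (7 + 2*(529/4) + 230)*(-2481) = (7 + 529/2 + 230)*(-2481) = (1003/2)*(-2481) = -2488443/2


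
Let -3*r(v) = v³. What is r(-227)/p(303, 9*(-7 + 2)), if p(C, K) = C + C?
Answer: 11697083/1818 ≈ 6434.0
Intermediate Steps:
r(v) = -v³/3
p(C, K) = 2*C
r(-227)/p(303, 9*(-7 + 2)) = (-⅓*(-227)³)/((2*303)) = -⅓*(-11697083)/606 = (11697083/3)*(1/606) = 11697083/1818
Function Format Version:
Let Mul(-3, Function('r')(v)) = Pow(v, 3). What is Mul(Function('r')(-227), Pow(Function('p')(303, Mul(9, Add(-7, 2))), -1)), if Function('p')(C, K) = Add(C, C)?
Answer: Rational(11697083, 1818) ≈ 6434.0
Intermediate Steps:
Function('r')(v) = Mul(Rational(-1, 3), Pow(v, 3))
Function('p')(C, K) = Mul(2, C)
Mul(Function('r')(-227), Pow(Function('p')(303, Mul(9, Add(-7, 2))), -1)) = Mul(Mul(Rational(-1, 3), Pow(-227, 3)), Pow(Mul(2, 303), -1)) = Mul(Mul(Rational(-1, 3), -11697083), Pow(606, -1)) = Mul(Rational(11697083, 3), Rational(1, 606)) = Rational(11697083, 1818)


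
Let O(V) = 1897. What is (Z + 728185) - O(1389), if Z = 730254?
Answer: 1456542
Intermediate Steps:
(Z + 728185) - O(1389) = (730254 + 728185) - 1*1897 = 1458439 - 1897 = 1456542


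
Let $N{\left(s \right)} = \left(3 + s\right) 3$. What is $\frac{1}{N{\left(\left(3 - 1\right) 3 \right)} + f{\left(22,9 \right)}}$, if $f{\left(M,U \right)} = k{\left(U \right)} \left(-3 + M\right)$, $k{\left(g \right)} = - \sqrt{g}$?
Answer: $- \frac{1}{30} \approx -0.033333$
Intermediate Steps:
$N{\left(s \right)} = 9 + 3 s$
$f{\left(M,U \right)} = - \sqrt{U} \left(-3 + M\right)$
$\frac{1}{N{\left(\left(3 - 1\right) 3 \right)} + f{\left(22,9 \right)}} = \frac{1}{\left(9 + 3 \left(3 - 1\right) 3\right) + \sqrt{9} \left(3 - 22\right)} = \frac{1}{\left(9 + 3 \cdot 2 \cdot 3\right) + 3 \left(3 - 22\right)} = \frac{1}{\left(9 + 3 \cdot 6\right) + 3 \left(-19\right)} = \frac{1}{\left(9 + 18\right) - 57} = \frac{1}{27 - 57} = \frac{1}{-30} = - \frac{1}{30}$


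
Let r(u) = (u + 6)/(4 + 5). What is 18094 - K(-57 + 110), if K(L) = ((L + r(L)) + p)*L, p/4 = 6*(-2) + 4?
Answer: 149702/9 ≈ 16634.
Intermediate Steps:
r(u) = 2/3 + u/9 (r(u) = (6 + u)/9 = (6 + u)*(1/9) = 2/3 + u/9)
p = -32 (p = 4*(6*(-2) + 4) = 4*(-12 + 4) = 4*(-8) = -32)
K(L) = L*(-94/3 + 10*L/9) (K(L) = ((L + (2/3 + L/9)) - 32)*L = ((2/3 + 10*L/9) - 32)*L = (-94/3 + 10*L/9)*L = L*(-94/3 + 10*L/9))
18094 - K(-57 + 110) = 18094 - 2*(-57 + 110)*(-141 + 5*(-57 + 110))/9 = 18094 - 2*53*(-141 + 5*53)/9 = 18094 - 2*53*(-141 + 265)/9 = 18094 - 2*53*124/9 = 18094 - 1*13144/9 = 18094 - 13144/9 = 149702/9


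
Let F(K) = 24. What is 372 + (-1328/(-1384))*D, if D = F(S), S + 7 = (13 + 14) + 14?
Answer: 68340/173 ≈ 395.03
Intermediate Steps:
S = 34 (S = -7 + ((13 + 14) + 14) = -7 + (27 + 14) = -7 + 41 = 34)
D = 24
372 + (-1328/(-1384))*D = 372 - 1328/(-1384)*24 = 372 - 1328*(-1/1384)*24 = 372 + (166/173)*24 = 372 + 3984/173 = 68340/173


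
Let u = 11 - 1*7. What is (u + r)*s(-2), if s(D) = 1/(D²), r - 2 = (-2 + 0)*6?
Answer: -3/2 ≈ -1.5000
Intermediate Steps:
r = -10 (r = 2 + (-2 + 0)*6 = 2 - 2*6 = 2 - 12 = -10)
s(D) = D⁻²
u = 4 (u = 11 - 7 = 4)
(u + r)*s(-2) = (4 - 10)/(-2)² = -6*¼ = -3/2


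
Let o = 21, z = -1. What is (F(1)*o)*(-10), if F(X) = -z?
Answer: -210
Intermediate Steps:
F(X) = 1 (F(X) = -1*(-1) = 1)
(F(1)*o)*(-10) = (1*21)*(-10) = 21*(-10) = -210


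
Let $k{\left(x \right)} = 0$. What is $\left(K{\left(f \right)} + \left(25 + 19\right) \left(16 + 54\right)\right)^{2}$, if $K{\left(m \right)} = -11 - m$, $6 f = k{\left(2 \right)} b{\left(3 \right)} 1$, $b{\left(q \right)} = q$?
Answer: $9418761$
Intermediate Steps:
$f = 0$ ($f = \frac{0 \cdot 3 \cdot 1}{6} = \frac{0 \cdot 1}{6} = \frac{1}{6} \cdot 0 = 0$)
$\left(K{\left(f \right)} + \left(25 + 19\right) \left(16 + 54\right)\right)^{2} = \left(\left(-11 - 0\right) + \left(25 + 19\right) \left(16 + 54\right)\right)^{2} = \left(\left(-11 + 0\right) + 44 \cdot 70\right)^{2} = \left(-11 + 3080\right)^{2} = 3069^{2} = 9418761$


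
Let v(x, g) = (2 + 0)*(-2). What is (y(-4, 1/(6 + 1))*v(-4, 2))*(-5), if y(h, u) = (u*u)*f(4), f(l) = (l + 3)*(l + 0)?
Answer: 80/7 ≈ 11.429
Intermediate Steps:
v(x, g) = -4 (v(x, g) = 2*(-2) = -4)
f(l) = l*(3 + l) (f(l) = (3 + l)*l = l*(3 + l))
y(h, u) = 28*u**2 (y(h, u) = (u*u)*(4*(3 + 4)) = u**2*(4*7) = u**2*28 = 28*u**2)
(y(-4, 1/(6 + 1))*v(-4, 2))*(-5) = ((28*(1/(6 + 1))**2)*(-4))*(-5) = ((28*(1/7)**2)*(-4))*(-5) = ((28*(1/49))*(-4))*(-5) = ((4/7)*(-4))*(-5) = -16/7*(-5) = 80/7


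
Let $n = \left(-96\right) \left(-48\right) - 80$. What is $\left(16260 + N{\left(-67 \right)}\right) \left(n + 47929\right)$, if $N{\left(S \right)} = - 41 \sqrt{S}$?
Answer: $852950820 - 2150737 i \sqrt{67} \approx 8.5295 \cdot 10^{8} - 1.7605 \cdot 10^{7} i$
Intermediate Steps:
$n = 4528$ ($n = 4608 - 80 = 4528$)
$\left(16260 + N{\left(-67 \right)}\right) \left(n + 47929\right) = \left(16260 - 41 \sqrt{-67}\right) \left(4528 + 47929\right) = \left(16260 - 41 i \sqrt{67}\right) 52457 = 852950820 - 2150737 i \sqrt{67}$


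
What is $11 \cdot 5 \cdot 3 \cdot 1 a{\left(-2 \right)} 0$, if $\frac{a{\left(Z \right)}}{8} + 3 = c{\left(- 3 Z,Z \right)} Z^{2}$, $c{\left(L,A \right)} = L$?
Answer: $0$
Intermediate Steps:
$a{\left(Z \right)} = -24 - 24 Z^{3}$ ($a{\left(Z \right)} = -24 + 8 - 3 Z Z^{2} = -24 + 8 \left(- 3 Z^{3}\right) = -24 - 24 Z^{3}$)
$11 \cdot 5 \cdot 3 \cdot 1 a{\left(-2 \right)} 0 = 11 \cdot 5 \cdot 3 \cdot 1 \left(-24 - 24 \left(-2\right)^{3}\right) 0 = 11 \cdot 15 \cdot 1 \left(-24 - -192\right) 0 = 11 \cdot 15 \left(-24 + 192\right) 0 = 165 \cdot 168 \cdot 0 = 165 \cdot 0 = 0$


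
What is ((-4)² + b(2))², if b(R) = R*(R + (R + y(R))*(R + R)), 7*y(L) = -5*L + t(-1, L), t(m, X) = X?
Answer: 35344/49 ≈ 721.31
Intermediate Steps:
y(L) = -4*L/7 (y(L) = (-5*L + L)/7 = (-4*L)/7 = -4*L/7)
b(R) = R*(R + 6*R²/7) (b(R) = R*(R + (R - 4*R/7)*(R + R)) = R*(R + (3*R/7)*(2*R)) = R*(R + 6*R²/7))
((-4)² + b(2))² = ((-4)² + (⅐)*2²*(7 + 6*2))² = (16 + (⅐)*4*(7 + 12))² = (16 + (⅐)*4*19)² = (16 + 76/7)² = (188/7)² = 35344/49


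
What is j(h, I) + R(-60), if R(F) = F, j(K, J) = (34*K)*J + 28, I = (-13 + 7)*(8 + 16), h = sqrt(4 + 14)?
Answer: -32 - 14688*sqrt(2) ≈ -20804.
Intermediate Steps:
h = 3*sqrt(2) (h = sqrt(18) = 3*sqrt(2) ≈ 4.2426)
I = -144 (I = -6*24 = -144)
j(K, J) = 28 + 34*J*K (j(K, J) = 34*J*K + 28 = 28 + 34*J*K)
j(h, I) + R(-60) = (28 + 34*(-144)*(3*sqrt(2))) - 60 = (28 - 14688*sqrt(2)) - 60 = -32 - 14688*sqrt(2)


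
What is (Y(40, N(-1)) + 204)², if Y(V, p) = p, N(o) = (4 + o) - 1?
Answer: 42436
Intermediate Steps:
N(o) = 3 + o
(Y(40, N(-1)) + 204)² = ((3 - 1) + 204)² = (2 + 204)² = 206² = 42436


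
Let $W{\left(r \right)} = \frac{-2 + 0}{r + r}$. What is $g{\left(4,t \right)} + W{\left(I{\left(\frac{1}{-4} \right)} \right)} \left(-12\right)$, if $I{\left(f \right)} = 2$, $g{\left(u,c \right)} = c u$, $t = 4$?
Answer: $22$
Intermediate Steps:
$W{\left(r \right)} = - \frac{1}{r}$ ($W{\left(r \right)} = - \frac{2}{2 r} = - 2 \frac{1}{2 r} = - \frac{1}{r}$)
$g{\left(4,t \right)} + W{\left(I{\left(\frac{1}{-4} \right)} \right)} \left(-12\right) = 4 \cdot 4 + - \frac{1}{2} \left(-12\right) = 16 + \left(-1\right) \frac{1}{2} \left(-12\right) = 16 - -6 = 16 + 6 = 22$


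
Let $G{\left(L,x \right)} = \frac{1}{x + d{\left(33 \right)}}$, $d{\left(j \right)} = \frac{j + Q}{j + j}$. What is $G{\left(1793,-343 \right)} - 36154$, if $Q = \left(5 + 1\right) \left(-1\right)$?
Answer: $- \frac{272492720}{7537} \approx -36154.0$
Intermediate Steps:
$Q = -6$ ($Q = 6 \left(-1\right) = -6$)
$d{\left(j \right)} = \frac{-6 + j}{2 j}$ ($d{\left(j \right)} = \frac{j - 6}{j + j} = \frac{-6 + j}{2 j}$)
$G{\left(L,x \right)} = \frac{1}{\frac{9}{22} + x}$ ($G{\left(L,x \right)} = \frac{1}{x + \frac{-6 + 33}{2 \cdot 33}} = \frac{1}{x + \frac{1}{2} \cdot \frac{1}{33} \cdot 27} = \frac{1}{x + \frac{9}{22}} = \frac{1}{\frac{9}{22} + x}$)
$G{\left(1793,-343 \right)} - 36154 = \frac{22}{9 + 22 \left(-343\right)} - 36154 = \frac{22}{9 - 7546} - 36154 = \frac{22}{-7537} - 36154 = 22 \left(- \frac{1}{7537}\right) - 36154 = - \frac{22}{7537} - 36154 = - \frac{272492720}{7537}$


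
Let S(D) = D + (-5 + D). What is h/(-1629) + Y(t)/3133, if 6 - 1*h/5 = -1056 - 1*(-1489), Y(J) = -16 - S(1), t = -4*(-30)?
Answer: 512906/392589 ≈ 1.3065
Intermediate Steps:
S(D) = -5 + 2*D
t = 120
Y(J) = -13 (Y(J) = -16 - (-5 + 2*1) = -16 - (-5 + 2) = -16 - 1*(-3) = -16 + 3 = -13)
h = -2135 (h = 30 - 5*(-1056 - 1*(-1489)) = 30 - 5*(-1056 + 1489) = 30 - 5*433 = 30 - 2165 = -2135)
h/(-1629) + Y(t)/3133 = -2135/(-1629) - 13/3133 = -2135*(-1/1629) - 13*1/3133 = 2135/1629 - 1/241 = 512906/392589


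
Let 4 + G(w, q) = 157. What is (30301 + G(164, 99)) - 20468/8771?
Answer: 38155938/1253 ≈ 30452.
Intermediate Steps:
G(w, q) = 153 (G(w, q) = -4 + 157 = 153)
(30301 + G(164, 99)) - 20468/8771 = (30301 + 153) - 20468/8771 = 30454 - 20468*1/8771 = 30454 - 2924/1253 = 38155938/1253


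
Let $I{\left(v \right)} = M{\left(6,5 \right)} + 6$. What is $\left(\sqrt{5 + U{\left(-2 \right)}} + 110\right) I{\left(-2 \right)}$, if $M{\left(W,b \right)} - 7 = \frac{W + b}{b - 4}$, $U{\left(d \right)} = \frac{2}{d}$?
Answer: $2688$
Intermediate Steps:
$M{\left(W,b \right)} = 7 + \frac{W + b}{-4 + b}$ ($M{\left(W,b \right)} = 7 + \frac{W + b}{b - 4} = 7 + \frac{W + b}{-4 + b}$)
$I{\left(v \right)} = 24$ ($I{\left(v \right)} = \frac{-28 + 6 + 8 \cdot 5}{-4 + 5} + 6 = \frac{-28 + 6 + 40}{1} + 6 = 1 \cdot 18 + 6 = 18 + 6 = 24$)
$\left(\sqrt{5 + U{\left(-2 \right)}} + 110\right) I{\left(-2 \right)} = \left(\sqrt{5 + \frac{2}{-2}} + 110\right) 24 = \left(\sqrt{5 + 2 \left(- \frac{1}{2}\right)} + 110\right) 24 = \left(\sqrt{5 - 1} + 110\right) 24 = \left(\sqrt{4} + 110\right) 24 = \left(2 + 110\right) 24 = 112 \cdot 24 = 2688$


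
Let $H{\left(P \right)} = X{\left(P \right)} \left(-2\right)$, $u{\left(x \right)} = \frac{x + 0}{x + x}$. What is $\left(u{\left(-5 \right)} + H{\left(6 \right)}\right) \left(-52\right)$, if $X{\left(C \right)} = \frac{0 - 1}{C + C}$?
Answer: $- \frac{104}{3} \approx -34.667$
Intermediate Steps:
$u{\left(x \right)} = \frac{1}{2}$ ($u{\left(x \right)} = \frac{x}{2 x} = x \frac{1}{2 x} = \frac{1}{2}$)
$X{\left(C \right)} = - \frac{1}{2 C}$
$H{\left(P \right)} = \frac{1}{P}$ ($H{\left(P \right)} = - \frac{1}{2 P} \left(-2\right) = \frac{1}{P}$)
$\left(u{\left(-5 \right)} + H{\left(6 \right)}\right) \left(-52\right) = \left(\frac{1}{2} + \frac{1}{6}\right) \left(-52\right) = \frac{2}{3} \left(-52\right) = - \frac{104}{3}$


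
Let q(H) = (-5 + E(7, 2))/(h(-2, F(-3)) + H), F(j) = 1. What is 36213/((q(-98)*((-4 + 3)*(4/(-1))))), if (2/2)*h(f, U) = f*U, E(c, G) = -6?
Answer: 905325/11 ≈ 82302.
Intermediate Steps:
h(f, U) = U*f (h(f, U) = f*U = U*f)
q(H) = -11/(-2 + H) (q(H) = (-5 - 6)/(1*(-2) + H) = -11/(-2 + H))
36213/((q(-98)*((-4 + 3)*(4/(-1))))) = 36213/(((-11/(-2 - 98))*((-4 + 3)*(4/(-1))))) = 36213/(((-11/(-100))*(-4*(-1)))) = 36213/(((-11*(-1/100))*(-1*(-4)))) = 36213/(((11/100)*4)) = 36213/(11/25) = 36213*(25/11) = 905325/11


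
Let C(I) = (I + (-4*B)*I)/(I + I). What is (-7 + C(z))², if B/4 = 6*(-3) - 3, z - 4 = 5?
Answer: 104329/4 ≈ 26082.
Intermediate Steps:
z = 9 (z = 4 + 5 = 9)
B = -84 (B = 4*(6*(-3) - 3) = 4*(-18 - 3) = 4*(-21) = -84)
C(I) = 337/2 (C(I) = (I + (-4*(-84))*I)/(I + I) = (I + 336*I)/((2*I)) = (337*I)*(1/(2*I)) = 337/2)
(-7 + C(z))² = (-7 + 337/2)² = (323/2)² = 104329/4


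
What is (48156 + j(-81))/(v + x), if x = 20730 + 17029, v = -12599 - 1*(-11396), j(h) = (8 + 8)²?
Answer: 49/37 ≈ 1.3243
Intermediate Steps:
j(h) = 256 (j(h) = 16² = 256)
v = -1203 (v = -12599 + 11396 = -1203)
x = 37759
(48156 + j(-81))/(v + x) = (48156 + 256)/(-1203 + 37759) = 48412/36556 = 48412*(1/36556) = 49/37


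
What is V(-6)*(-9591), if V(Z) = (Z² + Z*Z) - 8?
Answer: -613824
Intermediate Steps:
V(Z) = -8 + 2*Z² (V(Z) = (Z² + Z²) - 8 = 2*Z² - 8 = -8 + 2*Z²)
V(-6)*(-9591) = (-8 + 2*(-6)²)*(-9591) = (-8 + 2*36)*(-9591) = (-8 + 72)*(-9591) = 64*(-9591) = -613824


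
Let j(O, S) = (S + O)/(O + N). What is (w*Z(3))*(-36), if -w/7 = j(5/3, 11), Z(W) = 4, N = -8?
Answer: -2016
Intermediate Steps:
j(O, S) = (O + S)/(-8 + O) (j(O, S) = (S + O)/(O - 8) = (O + S)/(-8 + O))
w = 14 (w = -7*(5/3 + 11)/(-8 + 5/3) = -7*38/((-19/3)*3) = -(-21)*38/(19*3) = -7*(-2) = 14)
(w*Z(3))*(-36) = (14*4)*(-36) = 56*(-36) = -2016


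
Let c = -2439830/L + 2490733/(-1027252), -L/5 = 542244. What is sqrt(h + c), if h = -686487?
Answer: I*sqrt(3328103389036571475814723767)/69627654186 ≈ 828.55*I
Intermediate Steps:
L = -2711220 (L = -5*542244 = -2711220)
c = -212330243855/139255308372 (c = -2439830/(-2711220) + 2490733/(-1027252) = -2439830*(-1/2711220) + 2490733*(-1/1027252) = 243983/271122 - 2490733/1027252 = -212330243855/139255308372 ≈ -1.5248)
sqrt(h + c) = sqrt(-686487 - 212330243855/139255308372) = sqrt(-95597171208613019/139255308372) = I*sqrt(3328103389036571475814723767)/69627654186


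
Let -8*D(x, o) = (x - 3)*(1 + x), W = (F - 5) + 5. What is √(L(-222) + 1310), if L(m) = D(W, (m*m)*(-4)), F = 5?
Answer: √5234/2 ≈ 36.173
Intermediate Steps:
W = 5 (W = (5 - 5) + 5 = 0 + 5 = 5)
D(x, o) = -(1 + x)*(-3 + x)/8 (D(x, o) = -(x - 3)*(1 + x)/8 = -(-3 + x)*(1 + x)/8 = -(1 + x)*(-3 + x)/8)
L(m) = -3/2 (L(m) = 3/8 - ⅛*5² + (¼)*5 = 3/8 - ⅛*25 + 5/4 = 3/8 - 25/8 + 5/4 = -3/2)
√(L(-222) + 1310) = √(-3/2 + 1310) = √(2617/2) = √5234/2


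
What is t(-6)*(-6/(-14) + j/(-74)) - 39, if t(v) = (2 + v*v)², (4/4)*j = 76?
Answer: -233921/259 ≈ -903.17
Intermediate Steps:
j = 76
t(v) = (2 + v²)²
t(-6)*(-6/(-14) + j/(-74)) - 39 = (2 + (-6)²)²*(-6/(-14) + 76/(-74)) - 39 = (2 + 36)²*(-6*(-1/14) + 76*(-1/74)) - 39 = 38²*(3/7 - 38/37) - 39 = 1444*(-155/259) - 39 = -223820/259 - 39 = -233921/259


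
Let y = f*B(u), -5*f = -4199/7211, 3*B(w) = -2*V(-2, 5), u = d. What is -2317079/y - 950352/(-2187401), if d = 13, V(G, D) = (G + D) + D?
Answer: 548221486241857803/146958348784 ≈ 3.7305e+6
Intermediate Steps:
V(G, D) = G + 2*D (V(G, D) = (D + G) + D = G + 2*D)
u = 13
B(w) = -16/3 (B(w) = (-2*(-2 + 2*5))/3 = (-2*(-2 + 10))/3 = (-2*8)/3 = (⅓)*(-16) = -16/3)
f = 4199/36055 (f = -(-4199)/(5*7211) = -⅕*(-4199/7211) = 4199/36055 ≈ 0.11646)
y = -67184/108165 (y = (4199/36055)*(-16/3) = -67184/108165 ≈ -0.62113)
-2317079/y - 950352/(-2187401) = -2317079/(-67184/108165) - 950352/(-2187401) = -2317079*(-108165/67184) - 950352*(-1/2187401) = 250626850035/67184 + 950352/2187401 = 548221486241857803/146958348784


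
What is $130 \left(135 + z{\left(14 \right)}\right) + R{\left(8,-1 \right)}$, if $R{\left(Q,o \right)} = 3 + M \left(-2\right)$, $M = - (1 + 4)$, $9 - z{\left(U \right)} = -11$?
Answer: $20163$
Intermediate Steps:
$z{\left(U \right)} = 20$ ($z{\left(U \right)} = 9 - -11 = 9 + 11 = 20$)
$M = -5$ ($M = \left(-1\right) 5 = -5$)
$R{\left(Q,o \right)} = 13$ ($R{\left(Q,o \right)} = 3 - -10 = 3 + 10 = 13$)
$130 \left(135 + z{\left(14 \right)}\right) + R{\left(8,-1 \right)} = 130 \left(135 + 20\right) + 13 = 130 \cdot 155 + 13 = 20150 + 13 = 20163$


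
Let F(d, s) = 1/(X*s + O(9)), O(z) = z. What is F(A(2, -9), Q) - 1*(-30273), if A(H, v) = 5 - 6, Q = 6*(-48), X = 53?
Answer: 461814614/15255 ≈ 30273.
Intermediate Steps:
Q = -288
A(H, v) = -1
F(d, s) = 1/(9 + 53*s) (F(d, s) = 1/(53*s + 9) = 1/(9 + 53*s))
F(A(2, -9), Q) - 1*(-30273) = 1/(9 + 53*(-288)) - 1*(-30273) = 1/(9 - 15264) + 30273 = 1/(-15255) + 30273 = -1/15255 + 30273 = 461814614/15255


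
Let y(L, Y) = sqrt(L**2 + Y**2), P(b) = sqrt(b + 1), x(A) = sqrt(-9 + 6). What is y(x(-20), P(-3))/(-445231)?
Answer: -I*sqrt(5)/445231 ≈ -5.0223e-6*I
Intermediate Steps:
x(A) = I*sqrt(3) (x(A) = sqrt(-3) = I*sqrt(3))
P(b) = sqrt(1 + b)
y(x(-20), P(-3))/(-445231) = sqrt((I*sqrt(3))**2 + (sqrt(1 - 3))**2)/(-445231) = sqrt(-3 + (sqrt(-2))**2)*(-1/445231) = sqrt(-3 + (I*sqrt(2))**2)*(-1/445231) = sqrt(-3 - 2)*(-1/445231) = sqrt(-5)*(-1/445231) = (I*sqrt(5))*(-1/445231) = -I*sqrt(5)/445231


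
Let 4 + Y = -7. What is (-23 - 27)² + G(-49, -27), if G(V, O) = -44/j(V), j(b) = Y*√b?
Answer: 2500 - 4*I/7 ≈ 2500.0 - 0.57143*I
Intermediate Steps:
Y = -11 (Y = -4 - 7 = -11)
j(b) = -11*√b
G(V, O) = 4/√V (G(V, O) = -44*(-1/(11*√V)) = -(-4)/√V = 4/√V)
(-23 - 27)² + G(-49, -27) = (-23 - 27)² + 4/√(-49) = (-50)² + 4*(-I/7) = 2500 - 4*I/7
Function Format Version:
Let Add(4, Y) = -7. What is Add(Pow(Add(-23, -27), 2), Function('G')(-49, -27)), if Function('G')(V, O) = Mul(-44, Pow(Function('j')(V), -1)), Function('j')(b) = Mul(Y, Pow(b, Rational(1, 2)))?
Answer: Add(2500, Mul(Rational(-4, 7), I)) ≈ Add(2500.0, Mul(-0.57143, I))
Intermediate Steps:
Y = -11 (Y = Add(-4, -7) = -11)
Function('j')(b) = Mul(-11, Pow(b, Rational(1, 2)))
Function('G')(V, O) = Mul(4, Pow(V, Rational(-1, 2))) (Function('G')(V, O) = Mul(-44, Pow(Mul(-11, Pow(V, Rational(1, 2))), -1)) = Mul(-44, Mul(Rational(-1, 11), Pow(V, Rational(-1, 2)))) = Mul(4, Pow(V, Rational(-1, 2))))
Add(Pow(Add(-23, -27), 2), Function('G')(-49, -27)) = Add(Pow(Add(-23, -27), 2), Mul(4, Pow(-49, Rational(-1, 2)))) = Add(Pow(-50, 2), Mul(4, Mul(Rational(-1, 7), I))) = Add(2500, Mul(Rational(-4, 7), I))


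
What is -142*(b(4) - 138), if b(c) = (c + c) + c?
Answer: 17892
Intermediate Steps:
b(c) = 3*c (b(c) = 2*c + c = 3*c)
-142*(b(4) - 138) = -142*(3*4 - 138) = -142*(12 - 138) = -142*(-126) = 17892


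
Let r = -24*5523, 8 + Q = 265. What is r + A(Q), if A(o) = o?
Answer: -132295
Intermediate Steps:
Q = 257 (Q = -8 + 265 = 257)
r = -132552
r + A(Q) = -132552 + 257 = -132295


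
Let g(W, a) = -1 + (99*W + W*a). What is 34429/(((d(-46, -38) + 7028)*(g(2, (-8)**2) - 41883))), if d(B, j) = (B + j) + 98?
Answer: -34429/292651436 ≈ -0.00011765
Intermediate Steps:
d(B, j) = 98 + B + j
g(W, a) = -1 + 99*W + W*a
34429/(((d(-46, -38) + 7028)*(g(2, (-8)**2) - 41883))) = 34429/((((98 - 46 - 38) + 7028)*((-1 + 99*2 + 2*(-8)**2) - 41883))) = 34429/(((14 + 7028)*((-1 + 198 + 2*64) - 41883))) = 34429/((7042*((-1 + 198 + 128) - 41883))) = 34429/((7042*(325 - 41883))) = 34429/((7042*(-41558))) = 34429/(-292651436) = 34429*(-1/292651436) = -34429/292651436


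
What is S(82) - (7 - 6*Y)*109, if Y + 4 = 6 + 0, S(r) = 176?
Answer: 721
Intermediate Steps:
Y = 2 (Y = -4 + (6 + 0) = -4 + 6 = 2)
S(82) - (7 - 6*Y)*109 = 176 - (7 - 6*2)*109 = 176 - (7 - 12)*109 = 176 - (-5)*109 = 176 - 1*(-545) = 176 + 545 = 721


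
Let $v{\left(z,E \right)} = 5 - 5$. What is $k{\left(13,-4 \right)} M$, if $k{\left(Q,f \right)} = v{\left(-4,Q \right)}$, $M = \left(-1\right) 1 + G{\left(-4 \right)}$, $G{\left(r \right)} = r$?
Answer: $0$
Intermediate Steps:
$M = -5$ ($M = \left(-1\right) 1 - 4 = -1 - 4 = -5$)
$v{\left(z,E \right)} = 0$ ($v{\left(z,E \right)} = 5 - 5 = 0$)
$k{\left(Q,f \right)} = 0$
$k{\left(13,-4 \right)} M = 0 \left(-5\right) = 0$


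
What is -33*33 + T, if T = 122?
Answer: -967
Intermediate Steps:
-33*33 + T = -33*33 + 122 = -1089 + 122 = -967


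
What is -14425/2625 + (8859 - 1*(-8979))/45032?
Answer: -12055237/2364180 ≈ -5.0991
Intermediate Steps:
-14425/2625 + (8859 - 1*(-8979))/45032 = -14425*1/2625 + (8859 + 8979)*(1/45032) = -577/105 + 17838*(1/45032) = -577/105 + 8919/22516 = -12055237/2364180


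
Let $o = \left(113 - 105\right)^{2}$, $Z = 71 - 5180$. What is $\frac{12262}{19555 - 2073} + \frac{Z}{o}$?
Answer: $- \frac{44265385}{559424} \approx -79.127$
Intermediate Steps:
$Z = -5109$ ($Z = 71 - 5180 = -5109$)
$o = 64$ ($o = 8^{2} = 64$)
$\frac{12262}{19555 - 2073} + \frac{Z}{o} = \frac{12262}{19555 - 2073} - \frac{5109}{64} = \frac{12262}{17482} - \frac{5109}{64} = 12262 \cdot \frac{1}{17482} - \frac{5109}{64} = \frac{6131}{8741} - \frac{5109}{64} = - \frac{44265385}{559424}$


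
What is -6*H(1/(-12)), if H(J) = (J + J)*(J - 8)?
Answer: -97/12 ≈ -8.0833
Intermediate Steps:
H(J) = 2*J*(-8 + J) (H(J) = (2*J)*(-8 + J) = 2*J*(-8 + J))
-6*H(1/(-12)) = -12*(-8 + 1/(-12))/(-12) = -12*(-1)*(-8 - 1/12)/12 = -12*(-1)*(-97)/(12*12) = -6*97/72 = -97/12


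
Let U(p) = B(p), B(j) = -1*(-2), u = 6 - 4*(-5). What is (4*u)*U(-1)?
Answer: 208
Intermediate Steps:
u = 26 (u = 6 + 20 = 26)
B(j) = 2
U(p) = 2
(4*u)*U(-1) = (4*26)*2 = 104*2 = 208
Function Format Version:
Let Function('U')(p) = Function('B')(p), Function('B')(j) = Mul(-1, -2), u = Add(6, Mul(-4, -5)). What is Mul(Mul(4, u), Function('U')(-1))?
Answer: 208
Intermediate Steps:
u = 26 (u = Add(6, 20) = 26)
Function('B')(j) = 2
Function('U')(p) = 2
Mul(Mul(4, u), Function('U')(-1)) = Mul(Mul(4, 26), 2) = Mul(104, 2) = 208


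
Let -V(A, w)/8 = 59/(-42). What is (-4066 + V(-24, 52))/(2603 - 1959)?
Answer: -42575/6762 ≈ -6.2962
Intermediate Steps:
V(A, w) = 236/21 (V(A, w) = -472/(-42) = -472*(-1)/42 = -8*(-59/42) = 236/21)
(-4066 + V(-24, 52))/(2603 - 1959) = (-4066 + 236/21)/(2603 - 1959) = -85150/21/644 = -85150/21*1/644 = -42575/6762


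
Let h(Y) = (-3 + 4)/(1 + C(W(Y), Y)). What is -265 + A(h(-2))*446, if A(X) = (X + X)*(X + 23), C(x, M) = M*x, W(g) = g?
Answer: 96847/25 ≈ 3873.9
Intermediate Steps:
h(Y) = 1/(1 + Y²) (h(Y) = (-3 + 4)/(1 + Y*Y) = 1/(1 + Y²))
A(X) = 2*X*(23 + X) (A(X) = (2*X)*(23 + X) = 2*X*(23 + X))
-265 + A(h(-2))*446 = -265 + (2*(23 + 1/(1 + (-2)²))/(1 + (-2)²))*446 = -265 + (2*(23 + 1/(1 + 4))/(1 + 4))*446 = -265 + (2*(23 + 1/5)/5)*446 = -265 + (2*(⅕)*(23 + ⅕))*446 = -265 + (2*(⅕)*(116/5))*446 = -265 + (232/25)*446 = -265 + 103472/25 = 96847/25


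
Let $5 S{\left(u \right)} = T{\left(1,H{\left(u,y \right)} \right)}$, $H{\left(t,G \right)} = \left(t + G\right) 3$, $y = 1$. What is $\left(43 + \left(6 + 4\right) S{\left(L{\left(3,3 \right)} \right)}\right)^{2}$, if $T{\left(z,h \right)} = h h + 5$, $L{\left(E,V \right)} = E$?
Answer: $116281$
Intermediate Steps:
$H{\left(t,G \right)} = 3 G + 3 t$ ($H{\left(t,G \right)} = \left(G + t\right) 3 = 3 G + 3 t$)
$T{\left(z,h \right)} = 5 + h^{2}$ ($T{\left(z,h \right)} = h^{2} + 5 = 5 + h^{2}$)
$S{\left(u \right)} = 1 + \frac{\left(3 + 3 u\right)^{2}}{5}$ ($S{\left(u \right)} = \frac{5 + \left(3 \cdot 1 + 3 u\right)^{2}}{5} = \frac{5 + \left(3 + 3 u\right)^{2}}{5} = 1 + \frac{\left(3 + 3 u\right)^{2}}{5}$)
$\left(43 + \left(6 + 4\right) S{\left(L{\left(3,3 \right)} \right)}\right)^{2} = \left(43 + \left(6 + 4\right) \left(1 + \frac{9 \left(1 + 3\right)^{2}}{5}\right)\right)^{2} = \left(43 + 10 \left(1 + \frac{9 \cdot 4^{2}}{5}\right)\right)^{2} = \left(43 + 10 \left(1 + \frac{9}{5} \cdot 16\right)\right)^{2} = \left(43 + 10 \left(1 + \frac{144}{5}\right)\right)^{2} = \left(43 + 10 \cdot \frac{149}{5}\right)^{2} = \left(43 + 298\right)^{2} = 341^{2} = 116281$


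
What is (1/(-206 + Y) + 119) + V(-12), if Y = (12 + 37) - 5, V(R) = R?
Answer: 17333/162 ≈ 106.99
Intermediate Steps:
Y = 44 (Y = 49 - 5 = 44)
(1/(-206 + Y) + 119) + V(-12) = (1/(-206 + 44) + 119) - 12 = (1/(-162) + 119) - 12 = (-1/162 + 119) - 12 = 19277/162 - 12 = 17333/162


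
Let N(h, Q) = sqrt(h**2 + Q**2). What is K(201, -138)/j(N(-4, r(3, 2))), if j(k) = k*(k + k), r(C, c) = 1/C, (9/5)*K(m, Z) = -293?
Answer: -293/58 ≈ -5.0517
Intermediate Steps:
K(m, Z) = -1465/9 (K(m, Z) = (5/9)*(-293) = -1465/9)
N(h, Q) = sqrt(Q**2 + h**2)
j(k) = 2*k**2 (j(k) = k*(2*k) = 2*k**2)
K(201, -138)/j(N(-4, r(3, 2))) = -1465*1/(2*((1/3)**2 + (-4)**2))/9 = -1465*1/(2*((1/3)**2 + 16))/9 = -1465*1/(2*(1/9 + 16))/9 = -1465/(9*(2*(sqrt(145/9))**2)) = -1465/(9*(2*(sqrt(145)/3)**2)) = -1465/(9*(2*(145/9))) = -1465/(9*290/9) = -1465/9*9/290 = -293/58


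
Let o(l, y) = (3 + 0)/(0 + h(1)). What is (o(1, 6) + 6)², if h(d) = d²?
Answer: 81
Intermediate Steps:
o(l, y) = 3 (o(l, y) = (3 + 0)/(0 + 1²) = 3/(0 + 1) = 3/1 = 3*1 = 3)
(o(1, 6) + 6)² = (3 + 6)² = 9² = 81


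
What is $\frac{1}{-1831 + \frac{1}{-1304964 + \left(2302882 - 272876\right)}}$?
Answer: $- \frac{725042}{1327551901} \approx -0.00054615$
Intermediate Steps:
$\frac{1}{-1831 + \frac{1}{-1304964 + \left(2302882 - 272876\right)}} = \frac{1}{-1831 + \frac{1}{-1304964 + 2030006}} = \frac{1}{-1831 + \frac{1}{725042}} = \frac{1}{- \frac{1327551901}{725042}} = - \frac{725042}{1327551901}$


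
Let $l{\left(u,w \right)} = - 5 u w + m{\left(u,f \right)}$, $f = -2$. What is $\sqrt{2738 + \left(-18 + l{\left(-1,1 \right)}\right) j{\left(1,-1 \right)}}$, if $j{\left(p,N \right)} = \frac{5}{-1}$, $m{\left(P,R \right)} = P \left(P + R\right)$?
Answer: $2 \sqrt{697} \approx 52.802$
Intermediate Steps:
$l{\left(u,w \right)} = u \left(-2 + u\right) - 5 u w$ ($l{\left(u,w \right)} = - 5 u w + u \left(u - 2\right) = - 5 u w + u \left(-2 + u\right) = u \left(-2 + u\right) - 5 u w$)
$j{\left(p,N \right)} = -5$ ($j{\left(p,N \right)} = 5 \left(-1\right) = -5$)
$\sqrt{2738 + \left(-18 + l{\left(-1,1 \right)}\right) j{\left(1,-1 \right)}} = \sqrt{2738 + \left(-18 - \left(-2 - 1 - 5\right)\right) \left(-5\right)} = \sqrt{2738 + \left(-18 - -8\right) \left(-5\right)} = \sqrt{2738 + \left(-18 + 8\right) \left(-5\right)} = \sqrt{2738 - -50} = \sqrt{2738 + 50} = \sqrt{2788} = 2 \sqrt{697}$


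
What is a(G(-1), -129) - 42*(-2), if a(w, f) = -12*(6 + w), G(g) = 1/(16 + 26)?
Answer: 82/7 ≈ 11.714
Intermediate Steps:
G(g) = 1/42
a(w, f) = -72 - 12*w (a(w, f) = -(72 + 12*w) = -72 - 12*w)
a(G(-1), -129) - 42*(-2) = (-72 - 12*1/42) - 42*(-2) = (-72 - 2/7) + 84 = -506/7 + 84 = 82/7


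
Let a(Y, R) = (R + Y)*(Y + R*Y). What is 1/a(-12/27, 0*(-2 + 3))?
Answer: 81/16 ≈ 5.0625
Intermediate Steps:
1/a(-12/27, 0*(-2 + 3)) = 1/((-12/27)*(0*(-2 + 3) - 12/27 + (0*(-2 + 3))**2 + (0*(-2 + 3))*(-12/27))) = 1/((-12*1/27)*(0*1 - 12*1/27 + (0*1)**2 + (0*1)*(-12*1/27))) = 1/(-4*(0 - 4/9 + 0**2 + 0*(-4/9))/9) = 1/(-4*(0 - 4/9 + 0 + 0)/9) = 1/(-4/9*(-4/9)) = 1/(16/81) = 81/16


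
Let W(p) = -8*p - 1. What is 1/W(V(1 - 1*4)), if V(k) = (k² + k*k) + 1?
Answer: -1/153 ≈ -0.0065359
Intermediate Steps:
V(k) = 1 + 2*k² (V(k) = (k² + k²) + 1 = 2*k² + 1 = 1 + 2*k²)
W(p) = -1 - 8*p
1/W(V(1 - 1*4)) = 1/(-1 - 8*(1 + 2*(1 - 1*4)²)) = 1/(-1 - 8*(1 + 2*(1 - 4)²)) = 1/(-1 - 8*(1 + 2*(-3)²)) = 1/(-1 - 8*(1 + 2*9)) = 1/(-1 - 8*(1 + 18)) = 1/(-1 - 8*19) = 1/(-1 - 152) = 1/(-153) = -1/153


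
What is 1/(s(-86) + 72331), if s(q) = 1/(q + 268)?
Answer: 182/13164243 ≈ 1.3825e-5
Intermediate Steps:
s(q) = 1/(268 + q)
1/(s(-86) + 72331) = 1/(1/(268 - 86) + 72331) = 1/(1/182 + 72331) = 1/(13164243/182) = 182/13164243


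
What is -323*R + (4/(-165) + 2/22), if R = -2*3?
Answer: 29071/15 ≈ 1938.1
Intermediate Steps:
R = -6
-323*R + (4/(-165) + 2/22) = -323*(-6) + (4/(-165) + 2/22) = 1938 + (4*(-1/165) + 2*(1/22)) = 1938 + (-4/165 + 1/11) = 1938 + 1/15 = 29071/15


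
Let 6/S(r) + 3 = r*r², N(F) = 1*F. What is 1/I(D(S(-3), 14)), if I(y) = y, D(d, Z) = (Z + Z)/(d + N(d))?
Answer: -1/70 ≈ -0.014286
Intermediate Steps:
N(F) = F
S(r) = 6/(-3 + r³) (S(r) = 6/(-3 + r*r²) = 6/(-3 + r³))
D(d, Z) = Z/d (D(d, Z) = (Z + Z)/(d + d) = (2*Z)/((2*d)) = (2*Z)*(1/(2*d)) = Z/d)
1/I(D(S(-3), 14)) = 1/(14/((6/(-3 + (-3)³)))) = 1/(14/((6/(-3 - 27)))) = 1/(14/((6/(-30)))) = 1/(14/((6*(-1/30)))) = 1/(14/(-⅕)) = 1/(14*(-5)) = 1/(-70) = -1/70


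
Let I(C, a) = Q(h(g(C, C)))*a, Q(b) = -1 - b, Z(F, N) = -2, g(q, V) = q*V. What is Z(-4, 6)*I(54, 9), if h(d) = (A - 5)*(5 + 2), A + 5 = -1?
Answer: -1368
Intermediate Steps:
A = -6 (A = -5 - 1 = -6)
g(q, V) = V*q
h(d) = -77 (h(d) = (-6 - 5)*(5 + 2) = -11*7 = -77)
I(C, a) = 76*a (I(C, a) = (-1 - 1*(-77))*a = (-1 + 77)*a = 76*a)
Z(-4, 6)*I(54, 9) = -152*9 = -2*684 = -1368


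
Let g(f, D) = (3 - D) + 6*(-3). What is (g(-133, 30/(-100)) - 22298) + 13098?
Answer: -92147/10 ≈ -9214.7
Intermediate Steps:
g(f, D) = -15 - D (g(f, D) = (3 - D) - 18 = -15 - D)
(g(-133, 30/(-100)) - 22298) + 13098 = ((-15 - 30/(-100)) - 22298) + 13098 = ((-15 - 30*(-1)/100) - 22298) + 13098 = ((-15 - 1*(-3/10)) - 22298) + 13098 = ((-15 + 3/10) - 22298) + 13098 = (-147/10 - 22298) + 13098 = -223127/10 + 13098 = -92147/10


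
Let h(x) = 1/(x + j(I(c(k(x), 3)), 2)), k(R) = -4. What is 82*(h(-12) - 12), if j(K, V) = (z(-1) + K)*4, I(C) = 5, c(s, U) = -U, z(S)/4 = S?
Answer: -3977/4 ≈ -994.25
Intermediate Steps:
z(S) = 4*S
j(K, V) = -16 + 4*K (j(K, V) = (4*(-1) + K)*4 = (-4 + K)*4 = -16 + 4*K)
h(x) = 1/(4 + x) (h(x) = 1/(x + (-16 + 4*5)) = 1/(x + (-16 + 20)) = 1/(x + 4) = 1/(4 + x))
82*(h(-12) - 12) = 82*(1/(4 - 12) - 12) = 82*(1/(-8) - 12) = 82*(-1/8 - 12) = 82*(-97/8) = -3977/4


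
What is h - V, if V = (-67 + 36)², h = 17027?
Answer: 16066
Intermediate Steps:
V = 961 (V = (-31)² = 961)
h - V = 17027 - 1*961 = 17027 - 961 = 16066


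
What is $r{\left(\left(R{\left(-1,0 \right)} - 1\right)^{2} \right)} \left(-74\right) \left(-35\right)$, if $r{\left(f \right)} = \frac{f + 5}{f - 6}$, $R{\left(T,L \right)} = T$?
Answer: $-11655$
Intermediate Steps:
$r{\left(f \right)} = \frac{5 + f}{-6 + f}$
$r{\left(\left(R{\left(-1,0 \right)} - 1\right)^{2} \right)} \left(-74\right) \left(-35\right) = \frac{5 + \left(-1 - 1\right)^{2}}{-6 + \left(-1 - 1\right)^{2}} \left(-74\right) \left(-35\right) = \frac{5 + \left(-2\right)^{2}}{-6 + \left(-2\right)^{2}} \left(-74\right) \left(-35\right) = \frac{5 + 4}{-6 + 4} \left(-74\right) \left(-35\right) = \frac{1}{-2} \cdot 9 \left(-74\right) \left(-35\right) = \left(- \frac{1}{2}\right) 9 \left(-74\right) \left(-35\right) = \left(- \frac{9}{2}\right) \left(-74\right) \left(-35\right) = 333 \left(-35\right) = -11655$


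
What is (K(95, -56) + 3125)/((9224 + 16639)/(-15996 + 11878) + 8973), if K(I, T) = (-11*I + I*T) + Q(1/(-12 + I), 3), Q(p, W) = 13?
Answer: -1898398/5274993 ≈ -0.35989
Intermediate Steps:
K(I, T) = 13 - 11*I + I*T (K(I, T) = (-11*I + I*T) + 13 = 13 - 11*I + I*T)
(K(95, -56) + 3125)/((9224 + 16639)/(-15996 + 11878) + 8973) = ((13 - 11*95 + 95*(-56)) + 3125)/((9224 + 16639)/(-15996 + 11878) + 8973) = ((13 - 1045 - 5320) + 3125)/(25863/(-4118) + 8973) = (-6352 + 3125)/(25863*(-1/4118) + 8973) = -3227/(-25863/4118 + 8973) = -3227/36924951/4118 = -3227*4118/36924951 = -1898398/5274993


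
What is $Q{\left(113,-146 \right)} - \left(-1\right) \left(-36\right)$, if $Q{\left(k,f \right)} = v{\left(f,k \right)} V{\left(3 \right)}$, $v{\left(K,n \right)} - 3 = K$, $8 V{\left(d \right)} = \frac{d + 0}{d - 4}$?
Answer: $\frac{141}{8} \approx 17.625$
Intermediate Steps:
$V{\left(d \right)} = \frac{d}{8 \left(-4 + d\right)}$ ($V{\left(d \right)} = \frac{\left(d + 0\right) \frac{1}{d - 4}}{8} = \frac{d \frac{1}{-4 + d}}{8} = \frac{d}{8 \left(-4 + d\right)}$)
$v{\left(K,n \right)} = 3 + K$
$Q{\left(k,f \right)} = - \frac{9}{8} - \frac{3 f}{8}$ ($Q{\left(k,f \right)} = \left(3 + f\right) \frac{1}{8} \cdot 3 \frac{1}{-4 + 3} = \left(3 + f\right) \frac{1}{8} \cdot 3 \frac{1}{-1} = \left(3 + f\right) \frac{1}{8} \cdot 3 \left(-1\right) = \left(3 + f\right) \left(- \frac{3}{8}\right) = - \frac{9}{8} - \frac{3 f}{8}$)
$Q{\left(113,-146 \right)} - \left(-1\right) \left(-36\right) = \left(- \frac{9}{8} - - \frac{219}{4}\right) - \left(-1\right) \left(-36\right) = \left(- \frac{9}{8} + \frac{219}{4}\right) - 36 = \frac{429}{8} - 36 = \frac{141}{8}$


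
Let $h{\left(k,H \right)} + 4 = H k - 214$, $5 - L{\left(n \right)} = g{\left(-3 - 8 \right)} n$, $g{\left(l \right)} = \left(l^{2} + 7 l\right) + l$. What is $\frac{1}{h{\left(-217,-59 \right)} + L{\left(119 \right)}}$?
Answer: $\frac{1}{8663} \approx 0.00011543$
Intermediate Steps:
$g{\left(l \right)} = l^{2} + 8 l$
$L{\left(n \right)} = 5 - 33 n$ ($L{\left(n \right)} = 5 - \left(-3 - 8\right) \left(8 - 11\right) n = 5 - - 11 \left(8 - 11\right) n = 5 - \left(-11\right) \left(-3\right) n = 5 - 33 n$)
$h{\left(k,H \right)} = -218 + H k$ ($h{\left(k,H \right)} = -4 + \left(H k - 214\right) = -4 + \left(-214 + H k\right) = -218 + H k$)
$\frac{1}{h{\left(-217,-59 \right)} + L{\left(119 \right)}} = \frac{1}{\left(-218 - -12803\right) + \left(5 - 3927\right)} = \frac{1}{\left(-218 + 12803\right) + \left(5 - 3927\right)} = \frac{1}{12585 - 3922} = \frac{1}{8663}$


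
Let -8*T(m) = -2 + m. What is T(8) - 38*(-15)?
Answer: 2277/4 ≈ 569.25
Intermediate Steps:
T(m) = 1/4 - m/8 (T(m) = -(-2 + m)/8 = 1/4 - m/8)
T(8) - 38*(-15) = (1/4 - 1/8*8) - 38*(-15) = (1/4 - 1) + 570 = -3/4 + 570 = 2277/4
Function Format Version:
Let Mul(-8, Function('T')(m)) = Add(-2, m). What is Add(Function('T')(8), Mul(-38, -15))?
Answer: Rational(2277, 4) ≈ 569.25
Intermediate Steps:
Function('T')(m) = Add(Rational(1, 4), Mul(Rational(-1, 8), m)) (Function('T')(m) = Mul(Rational(-1, 8), Add(-2, m)) = Add(Rational(1, 4), Mul(Rational(-1, 8), m)))
Add(Function('T')(8), Mul(-38, -15)) = Add(Add(Rational(1, 4), Mul(Rational(-1, 8), 8)), Mul(-38, -15)) = Add(Add(Rational(1, 4), -1), 570) = Add(Rational(-3, 4), 570) = Rational(2277, 4)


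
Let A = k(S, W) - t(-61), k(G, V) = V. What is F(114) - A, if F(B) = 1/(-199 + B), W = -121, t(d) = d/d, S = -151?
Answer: 10369/85 ≈ 121.99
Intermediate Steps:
t(d) = 1
A = -122 (A = -121 - 1*1 = -121 - 1 = -122)
F(114) - A = 1/(-199 + 114) - 1*(-122) = 1/(-85) + 122 = -1/85 + 122 = 10369/85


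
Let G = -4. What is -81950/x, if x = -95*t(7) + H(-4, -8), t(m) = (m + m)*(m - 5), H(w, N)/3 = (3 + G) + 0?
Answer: 81950/2663 ≈ 30.774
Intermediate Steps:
H(w, N) = -3 (H(w, N) = 3*((3 - 4) + 0) = 3*(-1 + 0) = 3*(-1) = -3)
t(m) = 2*m*(-5 + m) (t(m) = (2*m)*(-5 + m) = 2*m*(-5 + m))
x = -2663 (x = -190*7*(-5 + 7) - 3 = -190*7*2 - 3 = -95*28 - 3 = -2660 - 3 = -2663)
-81950/x = -81950/(-2663) = -81950*(-1/2663) = 81950/2663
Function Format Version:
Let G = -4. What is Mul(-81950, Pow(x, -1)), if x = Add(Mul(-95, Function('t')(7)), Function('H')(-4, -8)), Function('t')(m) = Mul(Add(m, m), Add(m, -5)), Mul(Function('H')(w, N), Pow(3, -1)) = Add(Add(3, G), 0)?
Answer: Rational(81950, 2663) ≈ 30.774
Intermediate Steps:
Function('H')(w, N) = -3 (Function('H')(w, N) = Mul(3, Add(Add(3, -4), 0)) = Mul(3, Add(-1, 0)) = Mul(3, -1) = -3)
Function('t')(m) = Mul(2, m, Add(-5, m)) (Function('t')(m) = Mul(Mul(2, m), Add(-5, m)) = Mul(2, m, Add(-5, m)))
x = -2663 (x = Add(Mul(-95, Mul(2, 7, Add(-5, 7))), -3) = Add(Mul(-95, Mul(2, 7, 2)), -3) = Add(Mul(-95, 28), -3) = Add(-2660, -3) = -2663)
Mul(-81950, Pow(x, -1)) = Mul(-81950, Pow(-2663, -1)) = Mul(-81950, Rational(-1, 2663)) = Rational(81950, 2663)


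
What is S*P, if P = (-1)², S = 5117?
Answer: 5117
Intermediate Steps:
P = 1
S*P = 5117*1 = 5117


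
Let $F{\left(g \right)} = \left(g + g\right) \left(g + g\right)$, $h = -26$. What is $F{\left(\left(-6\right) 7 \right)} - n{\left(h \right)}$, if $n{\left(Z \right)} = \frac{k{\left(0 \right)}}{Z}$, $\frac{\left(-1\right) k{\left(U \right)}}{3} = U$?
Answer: $7056$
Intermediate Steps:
$k{\left(U \right)} = - 3 U$
$F{\left(g \right)} = 4 g^{2}$ ($F{\left(g \right)} = 2 g 2 g = 4 g^{2}$)
$n{\left(Z \right)} = 0$ ($n{\left(Z \right)} = \frac{\left(-3\right) 0}{Z} = \frac{0}{Z} = 0$)
$F{\left(\left(-6\right) 7 \right)} - n{\left(h \right)} = 4 \left(\left(-6\right) 7\right)^{2} - 0 = 4 \left(-42\right)^{2} + 0 = 4 \cdot 1764 + 0 = 7056 + 0 = 7056$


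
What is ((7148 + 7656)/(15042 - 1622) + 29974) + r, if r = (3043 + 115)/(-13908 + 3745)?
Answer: 1022046449683/34096865 ≈ 29975.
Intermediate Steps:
r = -3158/10163 (r = 3158/(-10163) = 3158*(-1/10163) = -3158/10163 ≈ -0.31074)
((7148 + 7656)/(15042 - 1622) + 29974) + r = ((7148 + 7656)/(15042 - 1622) + 29974) - 3158/10163 = (14804/13420 + 29974) - 3158/10163 = (14804*(1/13420) + 29974) - 3158/10163 = (3701/3355 + 29974) - 3158/10163 = 100566471/3355 - 3158/10163 = 1022046449683/34096865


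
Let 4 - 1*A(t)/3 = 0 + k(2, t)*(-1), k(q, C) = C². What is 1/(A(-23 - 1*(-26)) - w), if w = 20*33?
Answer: -1/621 ≈ -0.0016103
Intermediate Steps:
A(t) = 12 + 3*t² (A(t) = 12 - 3*(0 + t²*(-1)) = 12 - 3*(0 - t²) = 12 - (-3)*t² = 12 + 3*t²)
w = 660
1/(A(-23 - 1*(-26)) - w) = 1/((12 + 3*(-23 - 1*(-26))²) - 1*660) = 1/((12 + 3*(-23 + 26)²) - 660) = 1/((12 + 3*3²) - 660) = 1/((12 + 3*9) - 660) = 1/((12 + 27) - 660) = 1/(39 - 660) = 1/(-621) = -1/621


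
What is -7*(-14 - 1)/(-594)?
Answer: -35/198 ≈ -0.17677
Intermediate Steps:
-7*(-14 - 1)/(-594) = -7*(-15)*(-1/594) = 105*(-1/594) = -35/198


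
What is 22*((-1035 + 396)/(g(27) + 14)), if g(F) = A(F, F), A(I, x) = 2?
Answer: -7029/8 ≈ -878.63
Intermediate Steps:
g(F) = 2
22*((-1035 + 396)/(g(27) + 14)) = 22*((-1035 + 396)/(2 + 14)) = 22*(-639/16) = -7029/8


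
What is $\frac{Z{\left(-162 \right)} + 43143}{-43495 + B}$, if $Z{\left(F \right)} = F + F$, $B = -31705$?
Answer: $- \frac{42819}{75200} \approx -0.5694$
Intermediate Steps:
$Z{\left(F \right)} = 2 F$
$\frac{Z{\left(-162 \right)} + 43143}{-43495 + B} = \frac{2 \left(-162\right) + 43143}{-43495 - 31705} = \frac{-324 + 43143}{-75200} = 42819 \left(- \frac{1}{75200}\right) = - \frac{42819}{75200}$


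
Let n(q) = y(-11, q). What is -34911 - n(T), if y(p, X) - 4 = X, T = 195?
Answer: -35110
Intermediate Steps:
y(p, X) = 4 + X
n(q) = 4 + q
-34911 - n(T) = -34911 - (4 + 195) = -34911 - 1*199 = -34911 - 199 = -35110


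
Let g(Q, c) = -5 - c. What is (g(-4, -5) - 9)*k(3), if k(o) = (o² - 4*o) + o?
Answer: 0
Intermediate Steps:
k(o) = o² - 3*o
(g(-4, -5) - 9)*k(3) = ((-5 - 1*(-5)) - 9)*(3*(-3 + 3)) = ((-5 + 5) - 9)*(3*0) = (0 - 9)*0 = -9*0 = 0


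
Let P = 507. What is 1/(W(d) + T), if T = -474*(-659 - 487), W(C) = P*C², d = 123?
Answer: 1/8213607 ≈ 1.2175e-7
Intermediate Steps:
W(C) = 507*C²
T = 543204 (T = -474*(-1146) = 543204)
1/(W(d) + T) = 1/(507*123² + 543204) = 1/(507*15129 + 543204) = 1/(7670403 + 543204) = 1/8213607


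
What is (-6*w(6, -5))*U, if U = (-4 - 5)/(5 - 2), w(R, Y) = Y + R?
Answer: 18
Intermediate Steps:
w(R, Y) = R + Y
U = -3 (U = -9/3 = -9*⅓ = -3)
(-6*w(6, -5))*U = -6*(6 - 5)*(-3) = -6*1*(-3) = -6*(-3) = 18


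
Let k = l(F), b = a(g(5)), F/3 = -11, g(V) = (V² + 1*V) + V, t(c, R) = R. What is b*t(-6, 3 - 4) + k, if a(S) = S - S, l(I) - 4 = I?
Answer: -29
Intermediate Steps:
g(V) = V² + 2*V (g(V) = (V² + V) + V = (V + V²) + V = V² + 2*V)
F = -33 (F = 3*(-11) = -33)
l(I) = 4 + I
a(S) = 0
b = 0
k = -29 (k = 4 - 33 = -29)
b*t(-6, 3 - 4) + k = 0*(3 - 4) - 29 = 0*(-1) - 29 = 0 - 29 = -29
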